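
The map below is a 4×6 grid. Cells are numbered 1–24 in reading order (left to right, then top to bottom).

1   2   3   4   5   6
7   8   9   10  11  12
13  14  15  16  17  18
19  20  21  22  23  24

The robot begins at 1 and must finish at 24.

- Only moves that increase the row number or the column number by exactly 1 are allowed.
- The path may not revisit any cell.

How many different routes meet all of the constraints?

A right/down-only route from 1 to 24 makes exactly 3 down-moves and 5 right-moves in some order.
With no other constraints that would be C(8,3) = 56 routes.
That gives 56 routes.

56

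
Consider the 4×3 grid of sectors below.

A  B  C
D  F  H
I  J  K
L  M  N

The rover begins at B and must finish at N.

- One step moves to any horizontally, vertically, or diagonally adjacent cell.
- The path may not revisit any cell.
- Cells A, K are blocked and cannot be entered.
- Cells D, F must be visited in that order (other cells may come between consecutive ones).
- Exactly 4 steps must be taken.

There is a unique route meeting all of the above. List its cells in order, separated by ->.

The waypoints must appear in the order D, F, with no cell reused.
Route from B: down-left to D, right to F, down to J, down-right to N — 4 moves in all.
Check: order respected (D at step 1, F at step 2); 4 moves as required.

B -> D -> F -> J -> N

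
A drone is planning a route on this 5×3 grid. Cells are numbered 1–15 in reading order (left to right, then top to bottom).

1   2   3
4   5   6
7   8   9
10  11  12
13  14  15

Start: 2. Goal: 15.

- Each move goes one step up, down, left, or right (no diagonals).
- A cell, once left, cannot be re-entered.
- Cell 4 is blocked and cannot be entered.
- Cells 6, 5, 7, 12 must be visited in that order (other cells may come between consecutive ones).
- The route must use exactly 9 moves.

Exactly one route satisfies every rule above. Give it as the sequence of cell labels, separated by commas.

The waypoints must appear in the order 6, 5, 7, 12, with no cell reused.
Route from 2: right to 3, down to 6, left to 5, down to 8, left to 7, down to 10, 2× right (reaching 12), down to 15 — 9 moves in all.
Check: order respected (6 at step 2, 5 at step 3, 7 at step 5, 12 at step 8); 9 moves as required.

2, 3, 6, 5, 8, 7, 10, 11, 12, 15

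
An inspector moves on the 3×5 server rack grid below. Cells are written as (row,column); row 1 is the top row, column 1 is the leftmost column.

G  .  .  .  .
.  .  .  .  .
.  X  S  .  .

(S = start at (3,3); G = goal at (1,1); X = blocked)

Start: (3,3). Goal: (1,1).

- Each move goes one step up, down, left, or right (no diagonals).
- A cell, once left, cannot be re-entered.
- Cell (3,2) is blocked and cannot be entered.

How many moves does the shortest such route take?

4

The Manhattan distance from (3,3) to (1,1) is |3−1| + |3−1| = 4, so at least 4 moves are needed.
A route of 4 moves achieves this: (3,3) → (2,3) → (1,3) → (1,2) → (1,1).
Since 4 matches the lower bound, it is optimal.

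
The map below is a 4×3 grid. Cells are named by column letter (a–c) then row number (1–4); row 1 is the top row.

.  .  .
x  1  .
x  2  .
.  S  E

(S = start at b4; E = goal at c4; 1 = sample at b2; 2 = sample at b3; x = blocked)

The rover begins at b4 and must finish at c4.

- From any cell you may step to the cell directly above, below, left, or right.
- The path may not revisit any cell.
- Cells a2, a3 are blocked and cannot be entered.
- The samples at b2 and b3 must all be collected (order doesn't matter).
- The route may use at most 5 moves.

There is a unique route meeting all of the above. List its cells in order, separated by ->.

The 5-move cap with required stops at b2, b3 leaves no slack for detours.
Route from b4: up 2 to b2, right 1 to c2, down 2 to c4 — 5 moves in all.
Check: all required cells visited; 5 ≤ 5 moves.

b4 -> b3 -> b2 -> c2 -> c3 -> c4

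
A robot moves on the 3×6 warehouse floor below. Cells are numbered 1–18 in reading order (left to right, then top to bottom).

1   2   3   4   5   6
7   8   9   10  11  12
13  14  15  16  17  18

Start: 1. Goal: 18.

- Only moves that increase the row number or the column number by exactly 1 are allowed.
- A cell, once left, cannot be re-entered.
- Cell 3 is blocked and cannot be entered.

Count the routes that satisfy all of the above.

A right/down-only route from 1 to 18 makes exactly 2 down-moves and 5 right-moves in some order.
With no other constraints that would be C(7,2) = 21 routes.
Subtract routes through each blocked cell (inclusion–exclusion for overlaps): − through 3: 10 → 11.
That gives 11 routes.

11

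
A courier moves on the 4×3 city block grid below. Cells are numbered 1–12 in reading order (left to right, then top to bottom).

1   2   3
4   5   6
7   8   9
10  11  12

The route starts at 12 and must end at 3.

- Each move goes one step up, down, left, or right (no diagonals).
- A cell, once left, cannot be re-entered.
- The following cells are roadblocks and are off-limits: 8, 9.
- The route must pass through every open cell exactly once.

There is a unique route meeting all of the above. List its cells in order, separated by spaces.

Need to visit all 10 open cells exactly once, starting at 12 and ending at 3.
Cell 1 has only two open neighbours (4 and 2), so the path must pass straight through it: one of those is the cell it's entered from and the other is where it exits.
Route from 12: 2× left (reaching 10), 3× up (reaching 1), right to 2, down to 5, right to 6, up to 3 — 9 moves in all.
Check: all 10 open cells covered.

12 11 10 7 4 1 2 5 6 3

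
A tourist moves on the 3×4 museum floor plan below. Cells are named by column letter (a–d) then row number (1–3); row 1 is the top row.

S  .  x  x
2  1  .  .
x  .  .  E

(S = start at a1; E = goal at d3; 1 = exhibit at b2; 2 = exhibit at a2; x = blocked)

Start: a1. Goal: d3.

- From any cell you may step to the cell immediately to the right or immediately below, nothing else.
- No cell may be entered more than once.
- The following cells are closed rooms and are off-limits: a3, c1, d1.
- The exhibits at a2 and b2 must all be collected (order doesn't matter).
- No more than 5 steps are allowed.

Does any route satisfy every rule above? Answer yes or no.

yes

One route that works: a1 → a2 → b2 → b3 → c3 → d3.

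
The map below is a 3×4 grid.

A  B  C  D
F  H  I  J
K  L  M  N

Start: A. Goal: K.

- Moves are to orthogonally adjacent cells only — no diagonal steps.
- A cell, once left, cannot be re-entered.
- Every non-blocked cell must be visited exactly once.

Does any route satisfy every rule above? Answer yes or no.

Colour the cells like a checkerboard: each orthogonal step flips colour, so a Hamiltonian route alternates colours. Here there are 6 cells of one colour and 6 of the other, with start on the same colour as the goal — the counts and endpoints can't be arranged into an alternating sequence of length 12, so no Hamiltonian route exists.

no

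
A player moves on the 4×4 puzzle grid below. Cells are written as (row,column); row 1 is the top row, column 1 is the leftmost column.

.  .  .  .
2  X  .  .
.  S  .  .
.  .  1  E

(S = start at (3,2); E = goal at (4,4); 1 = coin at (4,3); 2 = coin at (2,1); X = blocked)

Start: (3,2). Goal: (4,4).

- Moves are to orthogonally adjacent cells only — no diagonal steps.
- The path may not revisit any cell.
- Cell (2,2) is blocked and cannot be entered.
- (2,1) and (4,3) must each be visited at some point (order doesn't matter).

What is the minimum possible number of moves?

Any route passes through (2,1) and (4,3) in some order between (3,2) and (4,4). Summing Manhattan distances along each leg and taking the cheapest ordering ((3,2) → (2,1) → (4,3) → (4,4)) gives a lower bound of 2 + 4 + 1 = 7 moves.
The shortest route satisfying every rule uses 9 moves: (3,2) → (3,1) → (2,1) → (1,1) → (1,2) → (1,3) → (2,3) → (3,3) → (4,3) → (4,4).
The no-revisit rule (legs can't share cells) pushes the minimum above the 7-move bound; an exhaustive check rules out every length from 7 to 8, leaving 9 as the minimum.

9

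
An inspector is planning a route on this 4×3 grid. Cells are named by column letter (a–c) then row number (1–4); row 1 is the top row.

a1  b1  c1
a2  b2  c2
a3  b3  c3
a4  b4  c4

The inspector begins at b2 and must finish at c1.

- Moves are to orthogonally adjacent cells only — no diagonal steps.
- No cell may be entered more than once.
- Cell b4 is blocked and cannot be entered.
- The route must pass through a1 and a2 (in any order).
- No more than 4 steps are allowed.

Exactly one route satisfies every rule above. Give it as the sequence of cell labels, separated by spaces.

The 4-move cap with required stops at a1, a2 leaves no slack for detours.
Route from b2: left to a2, up to a1, 2× right (reaching c1) — 4 moves in all.
Check: all required cells visited; 4 ≤ 4 moves.

b2 a2 a1 b1 c1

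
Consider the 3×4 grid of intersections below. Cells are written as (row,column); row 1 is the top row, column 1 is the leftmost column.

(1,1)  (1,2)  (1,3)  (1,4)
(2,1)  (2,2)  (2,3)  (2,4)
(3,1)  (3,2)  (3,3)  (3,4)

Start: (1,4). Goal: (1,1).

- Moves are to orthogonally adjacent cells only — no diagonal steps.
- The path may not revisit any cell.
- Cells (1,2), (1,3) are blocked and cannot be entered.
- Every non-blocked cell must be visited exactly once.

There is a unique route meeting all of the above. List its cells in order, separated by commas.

Need to visit all 10 open cells exactly once, starting at (1,4) and ending at (1,1).
Cell (3,4) has only two open neighbours ((2,4) and (3,3)), so the path must pass straight through it: one of those is the cell it's entered from and the other is where it exits.
Route from (1,4): 2× down (reaching (3,4)), left to (3,3), up to (2,3), left to (2,2), down to (3,2), left to (3,1), 2× up (reaching (1,1)) — 9 moves in all.
Check: all 10 open cells covered.

(1,4), (2,4), (3,4), (3,3), (2,3), (2,2), (3,2), (3,1), (2,1), (1,1)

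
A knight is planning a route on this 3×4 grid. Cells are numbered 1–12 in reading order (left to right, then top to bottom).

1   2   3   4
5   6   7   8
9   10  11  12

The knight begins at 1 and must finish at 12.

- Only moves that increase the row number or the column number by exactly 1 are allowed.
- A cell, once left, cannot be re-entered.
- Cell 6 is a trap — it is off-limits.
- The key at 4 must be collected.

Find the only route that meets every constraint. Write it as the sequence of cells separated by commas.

Moves only go right or down, so the column and row indices never decrease.
Route from 1: 3× right (reaching 4), 2× down (reaching 12) — 5 moves in all.
Check: all required cells visited.

1, 2, 3, 4, 8, 12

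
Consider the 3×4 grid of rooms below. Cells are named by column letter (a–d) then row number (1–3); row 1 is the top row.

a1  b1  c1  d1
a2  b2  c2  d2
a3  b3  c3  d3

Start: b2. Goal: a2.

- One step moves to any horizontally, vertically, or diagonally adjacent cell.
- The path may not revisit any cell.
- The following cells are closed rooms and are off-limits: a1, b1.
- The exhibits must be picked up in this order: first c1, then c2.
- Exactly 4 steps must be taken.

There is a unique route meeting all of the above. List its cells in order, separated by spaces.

The waypoints must appear in the order c1, c2, with no cell reused.
Route from b2: up-right to c1, down to c2, down-left to b3, up-left to a2 — 4 moves in all.
Check: order respected (c1 at step 1, c2 at step 2); 4 moves as required.

b2 c1 c2 b3 a2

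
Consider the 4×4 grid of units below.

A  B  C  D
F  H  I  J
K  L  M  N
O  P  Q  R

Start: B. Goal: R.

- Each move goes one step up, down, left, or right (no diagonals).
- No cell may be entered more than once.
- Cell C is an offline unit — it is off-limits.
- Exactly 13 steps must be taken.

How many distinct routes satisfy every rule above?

4

Need simple routes of exactly 13 moves from B to R (Manhattan distance 5, so 4 moves are spent on a detour and 4 undoing it).
Enumerating: B A F K O P L H I J N M Q R | B A F K O P Q M L H I J N R | B A F H L K O P Q M I J N R | B A F H I J N M L K O P Q R.
That gives 4 routes.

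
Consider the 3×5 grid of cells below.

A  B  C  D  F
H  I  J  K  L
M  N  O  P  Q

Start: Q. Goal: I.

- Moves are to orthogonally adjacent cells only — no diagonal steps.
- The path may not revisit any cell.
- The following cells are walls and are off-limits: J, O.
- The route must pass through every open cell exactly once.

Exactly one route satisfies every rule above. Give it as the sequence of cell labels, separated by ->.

Need to visit all 13 open cells exactly once, starting at Q and ending at I.
Cell C has only two open neighbours (B and D), so the path must pass straight through it: one of those is the cell it's entered from and the other is where it exits.
Route from Q: left to P, up to K, right to L, up to F, 4× left (reaching A), 2× down (reaching M), right to N, up to I — 12 moves in all.
Check: all 13 open cells covered.

Q -> P -> K -> L -> F -> D -> C -> B -> A -> H -> M -> N -> I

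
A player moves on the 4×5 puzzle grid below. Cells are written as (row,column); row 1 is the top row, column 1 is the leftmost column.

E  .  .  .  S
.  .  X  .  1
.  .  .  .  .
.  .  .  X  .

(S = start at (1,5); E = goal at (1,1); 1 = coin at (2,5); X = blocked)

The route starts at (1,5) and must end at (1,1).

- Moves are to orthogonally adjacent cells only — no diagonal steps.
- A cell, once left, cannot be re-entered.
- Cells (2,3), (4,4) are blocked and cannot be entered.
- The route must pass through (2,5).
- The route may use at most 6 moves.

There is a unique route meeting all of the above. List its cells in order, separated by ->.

The budget equals the shortest possible length, so every move has to be on a shortest route through the required cells.
Route from (1,5): down to (2,5), left to (2,4), up to (1,4), 3× left (reaching (1,1)) — 6 moves in all.
Check: all required cells visited; 6 ≤ 6 moves.

(1,5) -> (2,5) -> (2,4) -> (1,4) -> (1,3) -> (1,2) -> (1,1)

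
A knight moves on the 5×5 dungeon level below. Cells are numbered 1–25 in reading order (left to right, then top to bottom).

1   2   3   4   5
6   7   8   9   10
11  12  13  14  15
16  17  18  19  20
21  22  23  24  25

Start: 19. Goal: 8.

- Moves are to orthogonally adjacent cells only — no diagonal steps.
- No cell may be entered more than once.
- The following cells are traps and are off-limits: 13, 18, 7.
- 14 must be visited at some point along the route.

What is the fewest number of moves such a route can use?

3

Any route passes through 14 somewhere between 19 and 8. Summing Manhattan distances along the two legs (19 → 14 → 8) gives a lower bound of 1 + 2 = 3 moves.
A route of 3 moves achieves this: 19 → 14 → 9 → 8.
Since 3 matches the lower bound, it is optimal.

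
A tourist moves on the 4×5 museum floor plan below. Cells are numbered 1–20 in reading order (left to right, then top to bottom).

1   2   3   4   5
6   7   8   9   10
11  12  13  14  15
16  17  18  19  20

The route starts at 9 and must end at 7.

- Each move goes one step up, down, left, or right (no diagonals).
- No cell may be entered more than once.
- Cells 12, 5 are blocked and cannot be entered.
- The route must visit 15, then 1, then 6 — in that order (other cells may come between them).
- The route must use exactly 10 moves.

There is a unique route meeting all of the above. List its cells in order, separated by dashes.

The waypoints must appear in the order 15, 1, 6, with no cell reused.
Route from 9: right to 10, down to 15, 2× left (reaching 13), 2× up (reaching 3), 2× left (reaching 1), down to 6, right to 7 — 10 moves in all.
Check: order respected (15 at step 2, 1 at step 8, 6 at step 9); 10 moves as required.

9 - 10 - 15 - 14 - 13 - 8 - 3 - 2 - 1 - 6 - 7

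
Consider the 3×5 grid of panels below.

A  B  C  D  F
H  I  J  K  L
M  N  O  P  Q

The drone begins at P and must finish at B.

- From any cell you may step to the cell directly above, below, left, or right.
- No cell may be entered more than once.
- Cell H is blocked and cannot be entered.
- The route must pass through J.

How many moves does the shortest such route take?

4

Any route passes through J somewhere between P and B. Summing Manhattan distances along the two legs (P → J → B) gives a lower bound of 2 + 2 = 4 moves.
A route of 4 moves achieves this: P → K → J → C → B.
Since 4 matches the lower bound, it is optimal.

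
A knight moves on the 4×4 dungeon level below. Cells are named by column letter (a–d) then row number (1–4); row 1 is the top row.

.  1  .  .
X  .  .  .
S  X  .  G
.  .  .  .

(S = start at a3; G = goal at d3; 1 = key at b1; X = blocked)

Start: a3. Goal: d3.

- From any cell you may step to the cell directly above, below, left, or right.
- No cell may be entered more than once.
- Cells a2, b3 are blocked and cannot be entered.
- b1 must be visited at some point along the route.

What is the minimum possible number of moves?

11

Any route passes through b1 somewhere between a3 and d3. Summing Manhattan distances along the two legs (a3 → b1 → d3) gives a lower bound of 3 + 4 = 7 moves.
That bound ignores the blocked cells. Measuring each leg by the fewest moves that actually steer around them (a3→b1: 7; b1→d3: 4) raises the lower bound to 11.
A route of 11 moves exists: a3 → a4 → b4 → c4 → c3 → c2 → b2 → b1 → c1 → d1 → d2 → d3.
Since 11 matches that lower bound, it is optimal.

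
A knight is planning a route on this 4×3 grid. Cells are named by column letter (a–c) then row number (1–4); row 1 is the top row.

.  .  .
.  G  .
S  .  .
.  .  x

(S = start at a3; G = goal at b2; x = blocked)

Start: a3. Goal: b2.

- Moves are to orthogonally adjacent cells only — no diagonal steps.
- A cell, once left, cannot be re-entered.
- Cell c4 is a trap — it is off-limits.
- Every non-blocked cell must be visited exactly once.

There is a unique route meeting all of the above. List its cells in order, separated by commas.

Need to visit all 11 open cells exactly once, starting at a3 and ending at b2.
Cell a1 has only two open neighbours (a2 and b1), so the path must pass straight through it: one of those is the cell it's entered from and the other is where it exits.
Route from a3: down to a4, right to b4, up to b3, right to c3, 2× up (reaching c1), 2× left (reaching a1), down to a2, right to b2 — 10 moves in all.
Check: all 11 open cells covered.

a3, a4, b4, b3, c3, c2, c1, b1, a1, a2, b2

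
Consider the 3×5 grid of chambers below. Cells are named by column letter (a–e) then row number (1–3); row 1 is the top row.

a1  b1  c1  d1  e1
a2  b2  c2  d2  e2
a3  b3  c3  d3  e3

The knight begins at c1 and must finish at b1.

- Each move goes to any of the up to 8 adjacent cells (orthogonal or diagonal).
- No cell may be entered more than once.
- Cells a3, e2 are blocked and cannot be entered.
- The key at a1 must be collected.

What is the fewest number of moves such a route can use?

3

Any route passes through a1 somewhere between c1 and b1. Summing Chebyshev distances along the two legs (c1 → a1 → b1) gives a lower bound of 2 + 1 = 3 moves.
A route of 3 moves achieves this: c1 → b2 → a1 → b1.
Since 3 matches the lower bound, it is optimal.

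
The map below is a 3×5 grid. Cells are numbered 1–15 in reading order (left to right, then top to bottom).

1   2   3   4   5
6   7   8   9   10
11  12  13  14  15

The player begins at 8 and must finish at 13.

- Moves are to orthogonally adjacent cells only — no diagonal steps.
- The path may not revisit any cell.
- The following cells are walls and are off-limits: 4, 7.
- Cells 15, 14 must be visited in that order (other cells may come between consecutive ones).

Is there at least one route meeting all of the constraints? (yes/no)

yes

One route that works: 8 → 9 → 10 → 15 → 14 → 13.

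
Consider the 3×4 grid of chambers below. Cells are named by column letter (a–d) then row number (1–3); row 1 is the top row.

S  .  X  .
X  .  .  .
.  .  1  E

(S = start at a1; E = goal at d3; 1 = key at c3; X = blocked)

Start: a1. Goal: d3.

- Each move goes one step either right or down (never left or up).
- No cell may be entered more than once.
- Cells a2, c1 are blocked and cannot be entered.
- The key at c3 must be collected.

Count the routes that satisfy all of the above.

2

A right/down-only route from a1 to d3 makes exactly 2 down-moves and 3 right-moves in some order.
With no other constraints that would be C(5,2) = 10 routes.
Split at c3 and multiply the segment counts (each segment already excludes blocked cells): a1→c3: 2; c3→d3: 1; product = 2.
That gives 2 routes.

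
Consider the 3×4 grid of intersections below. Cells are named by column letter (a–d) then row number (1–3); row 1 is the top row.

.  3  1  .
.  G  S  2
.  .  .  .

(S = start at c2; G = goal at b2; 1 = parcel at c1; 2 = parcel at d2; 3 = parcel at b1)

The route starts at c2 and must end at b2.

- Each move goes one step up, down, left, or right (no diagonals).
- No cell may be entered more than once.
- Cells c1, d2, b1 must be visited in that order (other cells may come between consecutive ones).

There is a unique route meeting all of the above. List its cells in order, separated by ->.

The waypoints must appear in the order c1, d2, b1, with no cell reused.
Route from c2: up 1 to c1, right 1 to d1, down 2 to d3, left 3 to a3, up 2 to a1, right 1 to b1, down 1 to b2 — 11 moves in all.
Check: order respected (1 at step 1, 2 at step 3, 3 at step 10).

c2 -> c1 -> d1 -> d2 -> d3 -> c3 -> b3 -> a3 -> a2 -> a1 -> b1 -> b2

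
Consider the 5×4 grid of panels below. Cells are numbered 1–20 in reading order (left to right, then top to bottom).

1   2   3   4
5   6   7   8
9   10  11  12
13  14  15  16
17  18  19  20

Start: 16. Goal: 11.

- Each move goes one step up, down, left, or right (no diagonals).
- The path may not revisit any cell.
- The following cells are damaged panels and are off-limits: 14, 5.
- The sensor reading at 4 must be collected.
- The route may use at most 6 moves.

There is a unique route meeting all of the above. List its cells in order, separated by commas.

16, 12, 8, 4, 3, 7, 11

The 6-move cap with required stops at 4 leaves no slack for detours.
Route from 16: 3× up (reaching 4), left to 3, 2× down (reaching 11) — 6 moves in all.
Check: all required cells visited; 6 ≤ 6 moves.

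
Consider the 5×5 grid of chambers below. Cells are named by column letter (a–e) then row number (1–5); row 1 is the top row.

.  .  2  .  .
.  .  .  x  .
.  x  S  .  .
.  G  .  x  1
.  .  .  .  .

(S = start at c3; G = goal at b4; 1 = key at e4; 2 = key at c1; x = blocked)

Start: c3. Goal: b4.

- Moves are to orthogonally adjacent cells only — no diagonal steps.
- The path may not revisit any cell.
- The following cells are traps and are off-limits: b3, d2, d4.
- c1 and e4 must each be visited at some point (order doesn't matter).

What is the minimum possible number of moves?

Any route passes through c1 and e4 in some order between c3 and b4. Summing Manhattan distances along each leg and taking the cheapest ordering (c3 → c1 → e4 → b4) gives a lower bound of 2 + 5 + 3 = 10 moves.
That bound ignores the blocked cells. Measuring each leg by the fewest moves that actually steer around them (c3→e4: 3; e4→c1: 5; c1→b4: 4) raises the lower bound to 12.
A route of 12 moves exists: c3 → c2 → c1 → d1 → e1 → e2 → e3 → e4 → e5 → d5 → c5 → c4 → b4.
Since 12 matches that lower bound, it is optimal.

12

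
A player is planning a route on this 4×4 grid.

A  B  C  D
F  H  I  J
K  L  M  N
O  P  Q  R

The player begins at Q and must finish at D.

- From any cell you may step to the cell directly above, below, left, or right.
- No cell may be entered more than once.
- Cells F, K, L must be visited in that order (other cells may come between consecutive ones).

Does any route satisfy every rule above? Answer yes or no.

no

Ignoring the required order, 70 revisit-free routes from Q to D pass through all of F, K, and L; the waypoint orders that occur are L → K → F (56); K → F → L (9); K → L → F (5) — never F → K → L.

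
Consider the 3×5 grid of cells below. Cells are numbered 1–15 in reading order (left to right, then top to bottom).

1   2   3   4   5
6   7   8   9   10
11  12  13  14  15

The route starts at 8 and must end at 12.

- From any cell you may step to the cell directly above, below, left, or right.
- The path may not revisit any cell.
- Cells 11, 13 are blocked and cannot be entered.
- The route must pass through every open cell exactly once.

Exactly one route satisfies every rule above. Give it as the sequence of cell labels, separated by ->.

8 -> 9 -> 14 -> 15 -> 10 -> 5 -> 4 -> 3 -> 2 -> 1 -> 6 -> 7 -> 12

Need to visit all 13 open cells exactly once, starting at 8 and ending at 12.
Cell 5 has only two open neighbours (10 and 4), so the path must pass straight through it: one of those is the cell it's entered from and the other is where it exits.
Route from 8: right to 9, down to 14, right to 15, 2× up (reaching 5), 4× left (reaching 1), down to 6, right to 7, down to 12 — 12 moves in all.
Check: all 13 open cells covered.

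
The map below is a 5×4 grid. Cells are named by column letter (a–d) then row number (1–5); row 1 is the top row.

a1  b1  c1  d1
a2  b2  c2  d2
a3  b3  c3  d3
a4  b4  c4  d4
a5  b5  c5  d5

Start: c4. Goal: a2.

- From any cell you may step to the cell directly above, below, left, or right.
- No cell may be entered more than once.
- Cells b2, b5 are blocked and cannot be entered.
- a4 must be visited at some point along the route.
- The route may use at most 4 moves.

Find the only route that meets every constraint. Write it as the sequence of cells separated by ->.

The budget equals the shortest possible length, so every move has to be on a shortest route through the required cells.
Route from c4: left 2 to a4, up 2 to a2 — 4 moves in all.
Check: all required cells visited; 4 ≤ 4 moves.

c4 -> b4 -> a4 -> a3 -> a2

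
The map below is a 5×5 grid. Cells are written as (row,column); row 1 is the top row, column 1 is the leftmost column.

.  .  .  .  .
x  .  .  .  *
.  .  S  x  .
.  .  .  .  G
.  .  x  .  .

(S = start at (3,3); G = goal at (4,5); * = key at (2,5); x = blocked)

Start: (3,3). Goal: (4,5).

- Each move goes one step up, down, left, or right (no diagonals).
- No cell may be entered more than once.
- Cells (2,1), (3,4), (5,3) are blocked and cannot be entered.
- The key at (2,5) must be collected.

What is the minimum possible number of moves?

Any route passes through (2,5) somewhere between (3,3) and (4,5). Summing Manhattan distances along the two legs ((3,3) → (2,5) → (4,5)) gives a lower bound of 3 + 2 = 5 moves.
A route of 5 moves achieves this: (3,3) → (2,3) → (2,4) → (2,5) → (3,5) → (4,5).
Since 5 matches the lower bound, it is optimal.

5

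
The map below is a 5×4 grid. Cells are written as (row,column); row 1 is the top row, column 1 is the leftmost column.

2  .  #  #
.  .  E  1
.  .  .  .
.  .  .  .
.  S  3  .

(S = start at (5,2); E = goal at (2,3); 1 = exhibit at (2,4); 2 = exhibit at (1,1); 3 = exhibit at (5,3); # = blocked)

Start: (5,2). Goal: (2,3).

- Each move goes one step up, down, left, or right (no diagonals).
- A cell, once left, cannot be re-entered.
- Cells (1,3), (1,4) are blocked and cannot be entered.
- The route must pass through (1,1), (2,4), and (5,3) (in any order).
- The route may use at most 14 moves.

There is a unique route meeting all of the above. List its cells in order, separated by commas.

The budget equals the shortest possible length, so every move has to be on a shortest route through the required cells.
Route from (5,2): right 1 to (5,3), up 1 to (4,3), left 2 to (4,1), up 3 to (1,1), right 1 to (1,2), down 2 to (3,2), right 2 to (3,4), up 1 to (2,4), left 1 to (2,3) — 14 moves in all.
Check: all required cells visited; 14 ≤ 14 moves.

(5,2), (5,3), (4,3), (4,2), (4,1), (3,1), (2,1), (1,1), (1,2), (2,2), (3,2), (3,3), (3,4), (2,4), (2,3)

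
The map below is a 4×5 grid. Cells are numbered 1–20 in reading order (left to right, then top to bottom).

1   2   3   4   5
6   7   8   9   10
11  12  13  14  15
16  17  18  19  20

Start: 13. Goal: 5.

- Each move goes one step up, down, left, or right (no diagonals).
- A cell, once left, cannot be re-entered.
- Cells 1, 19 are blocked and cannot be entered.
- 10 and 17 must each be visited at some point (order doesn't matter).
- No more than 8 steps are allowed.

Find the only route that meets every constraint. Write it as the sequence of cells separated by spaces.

The 8-move cap with required stops at 10, 17 leaves no slack for detours.
Route from 13: down to 18, left to 17, 2× up (reaching 7), 3× right (reaching 10), up to 5 — 8 moves in all.
Check: all required cells visited; 8 ≤ 8 moves.

13 18 17 12 7 8 9 10 5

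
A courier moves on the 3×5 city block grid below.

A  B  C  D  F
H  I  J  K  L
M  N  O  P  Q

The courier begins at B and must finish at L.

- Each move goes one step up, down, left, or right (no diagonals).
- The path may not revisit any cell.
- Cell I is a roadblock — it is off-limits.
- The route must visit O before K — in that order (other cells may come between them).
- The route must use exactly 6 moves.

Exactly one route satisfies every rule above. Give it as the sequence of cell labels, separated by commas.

The waypoints must appear in the order O, K, with no cell reused.
Route from B: right to C, 2× down (reaching O), right to P, up to K, right to L — 6 moves in all.
Check: order respected (O at step 3, K at step 5); 6 moves as required.

B, C, J, O, P, K, L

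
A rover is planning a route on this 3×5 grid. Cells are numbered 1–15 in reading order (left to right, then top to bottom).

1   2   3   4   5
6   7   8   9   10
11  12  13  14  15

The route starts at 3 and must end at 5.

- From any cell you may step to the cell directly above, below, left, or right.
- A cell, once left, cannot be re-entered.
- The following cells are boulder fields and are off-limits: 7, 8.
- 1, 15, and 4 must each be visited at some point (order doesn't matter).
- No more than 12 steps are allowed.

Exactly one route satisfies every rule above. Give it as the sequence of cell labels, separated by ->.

3 -> 2 -> 1 -> 6 -> 11 -> 12 -> 13 -> 14 -> 15 -> 10 -> 9 -> 4 -> 5

Any route must reach 1, 15, and 4 and still end at 5 within 12 moves, so the order of the required stops is forced.
Route from 3: left 2 to 1, down 2 to 11, right 4 to 15, up 1 to 10, left 1 to 9, up 1 to 4, right 1 to 5 — 12 moves in all.
Check: all required cells visited; 12 ≤ 12 moves.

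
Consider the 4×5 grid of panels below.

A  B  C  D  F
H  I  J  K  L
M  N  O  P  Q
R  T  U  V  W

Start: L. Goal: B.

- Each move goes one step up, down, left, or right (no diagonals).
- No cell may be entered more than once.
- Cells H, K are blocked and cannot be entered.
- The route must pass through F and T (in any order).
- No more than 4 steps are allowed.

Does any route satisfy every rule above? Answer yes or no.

Even ignoring the no-revisit rule, getting from L to B, taking the cheapest ordering L → F → T → B needs at least 1 + 6 + 3 = 10 moves (Manhattan distance per leg), which exceeds the 4-move limit.

no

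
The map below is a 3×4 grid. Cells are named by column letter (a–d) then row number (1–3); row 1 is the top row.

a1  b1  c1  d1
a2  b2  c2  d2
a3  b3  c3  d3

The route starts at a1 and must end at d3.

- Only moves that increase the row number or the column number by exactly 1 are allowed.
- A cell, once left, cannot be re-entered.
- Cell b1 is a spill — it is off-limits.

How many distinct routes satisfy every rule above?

4

A right/down-only route from a1 to d3 makes exactly 2 down-moves and 3 right-moves in some order.
With no other constraints that would be C(5,2) = 10 routes.
Subtract routes through each blocked cell (inclusion–exclusion for overlaps): − through b1: 6 → 4.
That gives 4 routes.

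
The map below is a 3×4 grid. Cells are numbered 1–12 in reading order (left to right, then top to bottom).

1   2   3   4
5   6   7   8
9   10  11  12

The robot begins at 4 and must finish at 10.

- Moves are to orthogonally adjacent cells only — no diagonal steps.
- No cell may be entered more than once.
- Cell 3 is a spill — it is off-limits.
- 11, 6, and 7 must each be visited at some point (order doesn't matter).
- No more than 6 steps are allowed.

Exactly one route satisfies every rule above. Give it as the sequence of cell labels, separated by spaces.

The 6-move cap with required stops at 11, 6, 7 leaves no slack for detours.
Route from 4: down 2 to 12, left 1 to 11, up 1 to 7, left 1 to 6, down 1 to 10 — 6 moves in all.
Check: all required cells visited; 6 ≤ 6 moves.

4 8 12 11 7 6 10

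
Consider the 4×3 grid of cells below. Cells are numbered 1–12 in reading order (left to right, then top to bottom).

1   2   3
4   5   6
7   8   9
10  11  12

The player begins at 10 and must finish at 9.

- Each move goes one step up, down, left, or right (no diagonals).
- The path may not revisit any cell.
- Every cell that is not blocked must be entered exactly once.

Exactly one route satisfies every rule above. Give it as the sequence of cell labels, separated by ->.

Need to visit all 12 open cells exactly once, starting at 10 and ending at 9.
Cell 12 has only two open neighbours (9 and 11), so the path must pass straight through it: one of those is the cell it's entered from and the other is where it exits.
Route from 10: 3× up (reaching 1), 2× right (reaching 3), down to 6, left to 5, 2× down (reaching 11), right to 12, up to 9 — 11 moves in all.
Check: all 12 open cells covered.

10 -> 7 -> 4 -> 1 -> 2 -> 3 -> 6 -> 5 -> 8 -> 11 -> 12 -> 9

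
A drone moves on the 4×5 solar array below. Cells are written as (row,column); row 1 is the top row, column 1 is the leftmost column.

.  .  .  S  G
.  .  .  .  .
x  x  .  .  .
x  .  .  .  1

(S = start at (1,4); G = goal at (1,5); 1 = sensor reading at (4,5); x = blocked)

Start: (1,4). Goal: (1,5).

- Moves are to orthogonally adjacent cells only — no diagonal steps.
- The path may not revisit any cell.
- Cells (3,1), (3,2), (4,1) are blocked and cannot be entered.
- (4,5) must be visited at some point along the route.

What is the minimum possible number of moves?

7

Any route passes through (4,5) somewhere between (1,4) and (1,5). Summing Manhattan distances along the two legs ((1,4) → (4,5) → (1,5)) gives a lower bound of 4 + 3 = 7 moves.
A route of 7 moves achieves this: (1,4) → (2,4) → (3,4) → (4,4) → (4,5) → (3,5) → (2,5) → (1,5).
Since 7 matches the lower bound, it is optimal.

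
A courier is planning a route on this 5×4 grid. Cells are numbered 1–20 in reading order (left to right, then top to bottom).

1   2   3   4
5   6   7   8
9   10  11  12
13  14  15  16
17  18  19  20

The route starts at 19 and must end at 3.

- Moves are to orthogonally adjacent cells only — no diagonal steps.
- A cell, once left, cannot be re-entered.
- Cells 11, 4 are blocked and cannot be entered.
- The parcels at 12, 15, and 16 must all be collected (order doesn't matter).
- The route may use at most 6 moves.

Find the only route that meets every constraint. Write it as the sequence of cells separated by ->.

19 -> 15 -> 16 -> 12 -> 8 -> 7 -> 3

The budget equals the shortest possible length, so every move has to be on a shortest route through the required cells.
Route from 19: up 1 to 15, right 1 to 16, up 2 to 8, left 1 to 7, up 1 to 3 — 6 moves in all.
Check: all required cells visited; 6 ≤ 6 moves.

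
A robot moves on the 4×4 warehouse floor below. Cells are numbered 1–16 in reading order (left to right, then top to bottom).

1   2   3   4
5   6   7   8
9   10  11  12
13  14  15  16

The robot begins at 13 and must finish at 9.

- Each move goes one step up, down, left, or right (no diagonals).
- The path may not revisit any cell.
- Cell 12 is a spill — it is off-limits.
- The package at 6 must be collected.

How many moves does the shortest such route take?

Any route passes through 6 somewhere between 13 and 9. Summing Manhattan distances along the two legs (13 → 6 → 9) gives a lower bound of 3 + 2 = 5 moves.
A route of 5 moves achieves this: 13 → 14 → 10 → 6 → 5 → 9.
Since 5 matches the lower bound, it is optimal.

5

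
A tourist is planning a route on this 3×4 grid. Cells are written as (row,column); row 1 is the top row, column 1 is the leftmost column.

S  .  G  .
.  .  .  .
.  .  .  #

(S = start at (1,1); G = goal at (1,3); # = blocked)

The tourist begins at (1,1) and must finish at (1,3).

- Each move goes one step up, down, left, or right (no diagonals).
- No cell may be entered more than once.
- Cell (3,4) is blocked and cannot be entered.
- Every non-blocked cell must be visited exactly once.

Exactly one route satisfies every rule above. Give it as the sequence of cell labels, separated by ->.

Need to visit all 11 open cells exactly once, starting at (1,1) and ending at (1,3).
Cell (2,4) has only two open neighbours ((1,4) and (2,3)), so the path must pass straight through it: one of those is the cell it's entered from and the other is where it exits.
Route from (1,1): right to (1,2), down to (2,2), left to (2,1), down to (3,1), 2× right (reaching (3,3)), up to (2,3), right to (2,4), up to (1,4), left to (1,3) — 10 moves in all.
Check: all 11 open cells covered.

(1,1) -> (1,2) -> (2,2) -> (2,1) -> (3,1) -> (3,2) -> (3,3) -> (2,3) -> (2,4) -> (1,4) -> (1,3)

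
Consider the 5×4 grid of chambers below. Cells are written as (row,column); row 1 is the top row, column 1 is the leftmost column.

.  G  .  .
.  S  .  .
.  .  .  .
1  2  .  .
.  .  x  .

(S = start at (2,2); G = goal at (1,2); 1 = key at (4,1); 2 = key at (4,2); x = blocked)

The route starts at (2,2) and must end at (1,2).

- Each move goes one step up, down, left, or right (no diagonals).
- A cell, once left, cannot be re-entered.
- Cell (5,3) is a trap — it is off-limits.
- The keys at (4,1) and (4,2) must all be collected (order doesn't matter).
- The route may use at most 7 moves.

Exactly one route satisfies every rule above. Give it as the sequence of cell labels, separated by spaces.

(2,2) (3,2) (4,2) (4,1) (3,1) (2,1) (1,1) (1,2)

Any route must reach (4,1) and (4,2) and still end at (1,2) within 7 moves, so the order of the required stops is forced.
Route from (2,2): 2× down (reaching (4,2)), left to (4,1), 3× up (reaching (1,1)), right to (1,2) — 7 moves in all.
Check: all required cells visited; 7 ≤ 7 moves.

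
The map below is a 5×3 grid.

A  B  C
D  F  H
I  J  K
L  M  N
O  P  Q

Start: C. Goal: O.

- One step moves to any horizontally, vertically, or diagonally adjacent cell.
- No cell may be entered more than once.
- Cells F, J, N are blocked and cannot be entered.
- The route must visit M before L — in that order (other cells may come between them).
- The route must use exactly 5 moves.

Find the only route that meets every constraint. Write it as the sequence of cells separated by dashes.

The waypoints must appear in the order M, L, with no cell reused.
Route from C: down 2 to K, down-left 1 to M, left 1 to L, down 1 to O — 5 moves in all.
Check: order respected (M at step 3, L at step 4); 5 moves as required.

C - H - K - M - L - O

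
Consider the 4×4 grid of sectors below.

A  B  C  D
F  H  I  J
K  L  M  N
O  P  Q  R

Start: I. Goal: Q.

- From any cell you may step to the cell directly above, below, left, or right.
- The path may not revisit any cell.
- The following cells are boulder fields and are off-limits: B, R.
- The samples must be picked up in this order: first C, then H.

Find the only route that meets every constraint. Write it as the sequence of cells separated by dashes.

I - C - D - J - N - M - L - H - F - K - O - P - Q

The waypoints must appear in the order C, H, with no cell reused.
Route from I: up 1 to C, right 1 to D, down 2 to N, left 2 to L, up 1 to H, left 1 to F, down 2 to O, right 2 to Q — 12 moves in all.
Check: order respected (C at step 1, H at step 7).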